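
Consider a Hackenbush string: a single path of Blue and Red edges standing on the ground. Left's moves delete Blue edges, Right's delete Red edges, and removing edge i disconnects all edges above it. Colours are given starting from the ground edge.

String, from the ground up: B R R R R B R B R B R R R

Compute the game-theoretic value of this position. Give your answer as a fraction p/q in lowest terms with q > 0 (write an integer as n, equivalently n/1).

337/4096

Prefix values for B R R R R B R B R B R R R via {L|R} + simplicity:
1 of 13 · B · max L 0 · min R +∞ so 1
2 of 13 · BR · max L 0 · min R 1 so 1/2
3 of 13 · BRR · max L 0 · min R 1/2 so 1/4
4 of 13 · BRRR · max L 0 · min R 1/4 so 1/8
5 of 13 · BRRRR · max L 0 · min R 1/8 so 1/16
6 of 13 · BRRRRB · max L 1/16 · min R 1/8 so 3/32
7 of 13 · BRRRRBR · max L 1/16 · min R 3/32 so 5/64
8 of 13 · BRRRRBRB · max L 5/64 · min R 3/32 so 11/128
9 of 13 · BRRRRBRBR · max L 5/64 · min R 11/128 so 21/256
10 of 13 · BRRRRBRBRB · max L 21/256 · min R 11/128 so 43/512
11 of 13 · BRRRRBRBRBR · max L 21/256 · min R 43/512 so 85/1024
12 of 13 · BRRRRBRBRBRR · max L 21/256 · min R 85/1024 so 169/2048
13 of 13 · BRRRRBRBRBRRR · max L 21/256 · min R 169/2048 so 337/4096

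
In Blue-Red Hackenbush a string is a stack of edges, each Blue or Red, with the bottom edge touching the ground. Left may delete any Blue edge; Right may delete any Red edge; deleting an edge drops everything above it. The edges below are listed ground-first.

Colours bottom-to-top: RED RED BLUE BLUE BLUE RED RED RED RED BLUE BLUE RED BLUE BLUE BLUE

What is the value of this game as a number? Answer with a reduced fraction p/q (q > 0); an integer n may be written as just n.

Prefix values for RED RED BLUE BLUE BLUE RED RED RED RED BLUE BLUE RED BLUE BLUE BLUE via {L|R} + simplicity:
1 of 15 · R · max L −∞ · min R 0 gives -1
2 of 15 · RR · max L −∞ · min R -1 gives -2
3 of 15 · RRB · max L -2 · min R -1 gives -3/2
4 of 15 · RRBB · max L -3/2 · min R -1 gives -5/4
5 of 15 · RRBBB · max L -5/4 · min R -1 gives -9/8
6 of 15 · RRBBBR · max L -5/4 · min R -9/8 gives -19/16
7 of 15 · RRBBBRR · max L -5/4 · min R -19/16 gives -39/32
8 of 15 · RRBBBRRR · max L -5/4 · min R -39/32 gives -79/64
9 of 15 · RRBBBRRRR · max L -5/4 · min R -79/64 gives -159/128
10 of 15 · RRBBBRRRRB · max L -159/128 · min R -79/64 gives -317/256
11 of 15 · RRBBBRRRRBB · max L -317/256 · min R -79/64 gives -633/512
12 of 15 · RRBBBRRRRBBR · max L -317/256 · min R -633/512 gives -1267/1024
13 of 15 · RRBBBRRRRBBRB · max L -1267/1024 · min R -633/512 gives -2533/2048
14 of 15 · RRBBBRRRRBBRBB · max L -2533/2048 · min R -633/512 gives -5065/4096
15 of 15 · RRBBBRRRRBBRBBB · max L -5065/4096 · min R -633/512 gives -10129/8192

-10129/8192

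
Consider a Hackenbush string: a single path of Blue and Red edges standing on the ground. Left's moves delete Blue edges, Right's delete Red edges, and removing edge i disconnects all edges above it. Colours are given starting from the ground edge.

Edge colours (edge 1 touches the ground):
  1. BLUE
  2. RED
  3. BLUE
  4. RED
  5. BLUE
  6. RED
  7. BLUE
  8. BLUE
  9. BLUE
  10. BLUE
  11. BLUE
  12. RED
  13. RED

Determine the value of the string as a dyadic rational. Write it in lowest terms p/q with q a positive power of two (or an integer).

2809/4096

Recurse on prefixes of the 13-edge string BLUE RED BLUE RED BLUE RED BLUE BLUE BLUE BLUE BLUE RED RED:
g(B) = { 0 | — } => 1
g(BR) = { 0 | 1 } => 1/2
g(BRB) = { 0, 1/2 | 1 } => 3/4
g(BRBR) = { 0, 1/2 | 3/4, 1 } => 5/8
g(BRBRB) = { 0, 1/2, 5/8 | 3/4, 1 } => 11/16
g(BRBRBR) = { 0, 1/2, 5/8 | 11/16, 3/4, 1 } => 21/32
g(BRBRBRB) = { 0, 1/2, 5/8, 21/32 | 11/16, 3/4, 1 } => 43/64
g(BRBRBRBB) = { 0, 1/2, 5/8, 21/32, 43/64 | 11/16, 3/4, 1 } => 87/128
g(BRBRBRBBB) = { 0, 1/2, 5/8, 21/32, 43/64, 87/128 | 11/16, 3/4, 1 } => 175/256
g(BRBRBRBBBB) = { 0, 1/2, 5/8, 21/32, 43/64, 87/128, 175/256 | 11/16, 3/4, 1 } => 351/512
g(BRBRBRBBBBB) = { 0, 1/2, 5/8, 21/32, 43/64, 87/128, 175/256, 351/512 | 11/16, 3/4, 1 } => 703/1024
g(BRBRBRBBBBBR) = { 0, 1/2, 5/8, 21/32, 43/64, 87/128, 175/256, 351/512 | 703/1024, 11/16, 3/4, 1 } => 1405/2048
g(BRBRBRBBBBBRR) = { 0, 1/2, 5/8, 21/32, 43/64, 87/128, 175/256, 351/512 | 1405/2048, 703/1024, 11/16, 3/4, 1 } => 2809/4096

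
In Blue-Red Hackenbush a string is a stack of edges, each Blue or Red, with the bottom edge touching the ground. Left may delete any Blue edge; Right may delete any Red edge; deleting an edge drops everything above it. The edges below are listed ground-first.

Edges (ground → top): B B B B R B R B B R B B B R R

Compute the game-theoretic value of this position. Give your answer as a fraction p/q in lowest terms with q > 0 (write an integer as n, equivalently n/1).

7609/2048

edge 1 of 15 (B): { 0 | (no moves) } = 1
edge 2 of 15 (B): { 0; 1 | (no moves) } = 2
edge 3 of 15 (B): { 0; 1; 2 | (no moves) } = 3
edge 4 of 15 (B): { 0; 1; 2; 3 | (no moves) } = 4
edge 5 of 15 (R): { 0; 1; 2; 3 | 4 } = 7/2
edge 6 of 15 (B): { 0; 1; 2; 3; 7/2 | 4 } = 15/4
edge 7 of 15 (R): { 0; 1; 2; 3; 7/2 | 15/4; 4 } = 29/8
edge 8 of 15 (B): { 0; 1; 2; 3; 7/2; 29/8 | 15/4; 4 } = 59/16
edge 9 of 15 (B): { 0; 1; 2; 3; 7/2; 29/8; 59/16 | 15/4; 4 } = 119/32
edge 10 of 15 (R): { 0; 1; 2; 3; 7/2; 29/8; 59/16 | 119/32; 15/4; 4 } = 237/64
edge 11 of 15 (B): { 0; 1; 2; 3; 7/2; 29/8; 59/16; 237/64 | 119/32; 15/4; 4 } = 475/128
edge 12 of 15 (B): { 0; 1; 2; 3; 7/2; 29/8; 59/16; 237/64; 475/128 | 119/32; 15/4; 4 } = 951/256
edge 13 of 15 (B): { 0; 1; 2; 3; 7/2; 29/8; 59/16; 237/64; 475/128; 951/256 | 119/32; 15/4; 4 } = 1903/512
edge 14 of 15 (R): { 0; 1; 2; 3; 7/2; 29/8; 59/16; 237/64; 475/128; 951/256 | 1903/512; 119/32; 15/4; 4 } = 3805/1024
edge 15 of 15 (R): { 0; 1; 2; 3; 7/2; 29/8; 59/16; 237/64; 475/128; 951/256 | 3805/1024; 1903/512; 119/32; 15/4; 4 } = 7609/2048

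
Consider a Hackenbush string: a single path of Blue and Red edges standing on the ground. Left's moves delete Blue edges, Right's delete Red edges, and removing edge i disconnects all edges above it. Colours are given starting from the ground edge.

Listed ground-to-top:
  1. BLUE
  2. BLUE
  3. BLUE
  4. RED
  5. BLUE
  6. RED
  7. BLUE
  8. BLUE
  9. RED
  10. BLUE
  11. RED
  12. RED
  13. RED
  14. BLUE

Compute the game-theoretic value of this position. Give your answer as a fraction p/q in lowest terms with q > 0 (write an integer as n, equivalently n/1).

5539/2048

edge 1 of 14 (BLUE): { 0 | ∅ } → 1
edge 2 of 14 (BLUE): { 0,1 | ∅ } → 2
edge 3 of 14 (BLUE): { 0,1,2 | ∅ } → 3
edge 4 of 14 (RED): { 0,1,2 | 3 } → 5/2
edge 5 of 14 (BLUE): { 0,1,2,5/2 | 3 } → 11/4
edge 6 of 14 (RED): { 0,1,2,5/2 | 11/4,3 } → 21/8
edge 7 of 14 (BLUE): { 0,1,2,5/2,21/8 | 11/4,3 } → 43/16
edge 8 of 14 (BLUE): { 0,1,2,5/2,21/8,43/16 | 11/4,3 } → 87/32
edge 9 of 14 (RED): { 0,1,2,5/2,21/8,43/16 | 87/32,11/4,3 } → 173/64
edge 10 of 14 (BLUE): { 0,1,2,5/2,21/8,43/16,173/64 | 87/32,11/4,3 } → 347/128
edge 11 of 14 (RED): { 0,1,2,5/2,21/8,43/16,173/64 | 347/128,87/32,11/4,3 } → 693/256
edge 12 of 14 (RED): { 0,1,2,5/2,21/8,43/16,173/64 | 693/256,347/128,87/32,11/4,3 } → 1385/512
edge 13 of 14 (RED): { 0,1,2,5/2,21/8,43/16,173/64 | 1385/512,693/256,347/128,87/32,11/4,3 } → 2769/1024
edge 14 of 14 (BLUE): { 0,1,2,5/2,21/8,43/16,173/64,2769/1024 | 1385/512,693/256,347/128,87/32,11/4,3 } → 5539/2048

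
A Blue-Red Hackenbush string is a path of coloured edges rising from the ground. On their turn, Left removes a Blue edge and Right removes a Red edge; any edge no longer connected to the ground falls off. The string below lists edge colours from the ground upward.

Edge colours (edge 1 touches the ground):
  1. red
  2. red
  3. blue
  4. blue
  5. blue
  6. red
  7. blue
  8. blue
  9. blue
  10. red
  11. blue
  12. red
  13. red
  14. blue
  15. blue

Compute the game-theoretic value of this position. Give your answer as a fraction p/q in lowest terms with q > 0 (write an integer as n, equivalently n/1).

-9305/8192

Recurse on prefixes of the 15-edge string red red blue blue blue red blue blue blue red blue red red blue blue:
edge 1 of 15 (red): { — | 0 } = -1
edge 2 of 15 (red): { — | -1; 0 } = -2
edge 3 of 15 (blue): { -2 | -1; 0 } = -3/2
edge 4 of 15 (blue): { -2; -3/2 | -1; 0 } = -5/4
edge 5 of 15 (blue): { -2; -3/2; -5/4 | -1; 0 } = -9/8
edge 6 of 15 (red): { -2; -3/2; -5/4 | -9/8; -1; 0 } = -19/16
edge 7 of 15 (blue): { -2; -3/2; -5/4; -19/16 | -9/8; -1; 0 } = -37/32
edge 8 of 15 (blue): { -2; -3/2; -5/4; -19/16; -37/32 | -9/8; -1; 0 } = -73/64
edge 9 of 15 (blue): { -2; -3/2; -5/4; -19/16; -37/32; -73/64 | -9/8; -1; 0 } = -145/128
edge 10 of 15 (red): { -2; -3/2; -5/4; -19/16; -37/32; -73/64 | -145/128; -9/8; -1; 0 } = -291/256
edge 11 of 15 (blue): { -2; -3/2; -5/4; -19/16; -37/32; -73/64; -291/256 | -145/128; -9/8; -1; 0 } = -581/512
edge 12 of 15 (red): { -2; -3/2; -5/4; -19/16; -37/32; -73/64; -291/256 | -581/512; -145/128; -9/8; -1; 0 } = -1163/1024
edge 13 of 15 (red): { -2; -3/2; -5/4; -19/16; -37/32; -73/64; -291/256 | -1163/1024; -581/512; -145/128; -9/8; -1; 0 } = -2327/2048
edge 14 of 15 (blue): { -2; -3/2; -5/4; -19/16; -37/32; -73/64; -291/256; -2327/2048 | -1163/1024; -581/512; -145/128; -9/8; -1; 0 } = -4653/4096
edge 15 of 15 (blue): { -2; -3/2; -5/4; -19/16; -37/32; -73/64; -291/256; -2327/2048; -4653/4096 | -1163/1024; -581/512; -145/128; -9/8; -1; 0 } = -9305/8192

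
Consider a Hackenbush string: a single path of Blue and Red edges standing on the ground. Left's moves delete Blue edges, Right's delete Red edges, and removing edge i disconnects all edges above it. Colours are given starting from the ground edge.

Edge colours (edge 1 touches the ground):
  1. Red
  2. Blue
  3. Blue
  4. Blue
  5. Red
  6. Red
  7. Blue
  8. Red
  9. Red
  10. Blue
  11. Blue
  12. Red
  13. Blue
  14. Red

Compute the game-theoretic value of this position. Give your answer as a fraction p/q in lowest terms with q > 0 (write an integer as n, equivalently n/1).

Recurse on prefixes of the 14-edge string Red Blue Blue Blue Red Red Blue Red Red Blue Blue Red Blue Red:
R: Left { — }, Right { 0 } ⇒ simplest -1
RB: Left { -1 }, Right { 0 } ⇒ simplest -1/2
RBB: Left { -1, -1/2 }, Right { 0 } ⇒ simplest -1/4
RBBB: Left { -1, -1/2, -1/4 }, Right { 0 } ⇒ simplest -1/8
RBBBR: Left { -1, -1/2, -1/4 }, Right { -1/8, 0 } ⇒ simplest -3/16
RBBBRR: Left { -1, -1/2, -1/4 }, Right { -3/16, -1/8, 0 } ⇒ simplest -7/32
RBBBRRB: Left { -1, -1/2, -1/4, -7/32 }, Right { -3/16, -1/8, 0 } ⇒ simplest -13/64
RBBBRRBR: Left { -1, -1/2, -1/4, -7/32 }, Right { -13/64, -3/16, -1/8, 0 } ⇒ simplest -27/128
RBBBRRBRR: Left { -1, -1/2, -1/4, -7/32 }, Right { -27/128, -13/64, -3/16, -1/8, 0 } ⇒ simplest -55/256
RBBBRRBRRB: Left { -1, -1/2, -1/4, -7/32, -55/256 }, Right { -27/128, -13/64, -3/16, -1/8, 0 } ⇒ simplest -109/512
RBBBRRBRRBB: Left { -1, -1/2, -1/4, -7/32, -55/256, -109/512 }, Right { -27/128, -13/64, -3/16, -1/8, 0 } ⇒ simplest -217/1024
RBBBRRBRRBBR: Left { -1, -1/2, -1/4, -7/32, -55/256, -109/512 }, Right { -217/1024, -27/128, -13/64, -3/16, -1/8, 0 } ⇒ simplest -435/2048
RBBBRRBRRBBRB: Left { -1, -1/2, -1/4, -7/32, -55/256, -109/512, -435/2048 }, Right { -217/1024, -27/128, -13/64, -3/16, -1/8, 0 } ⇒ simplest -869/4096
RBBBRRBRRBBRBR: Left { -1, -1/2, -1/4, -7/32, -55/256, -109/512, -435/2048 }, Right { -869/4096, -217/1024, -27/128, -13/64, -3/16, -1/8, 0 } ⇒ simplest -1739/8192

-1739/8192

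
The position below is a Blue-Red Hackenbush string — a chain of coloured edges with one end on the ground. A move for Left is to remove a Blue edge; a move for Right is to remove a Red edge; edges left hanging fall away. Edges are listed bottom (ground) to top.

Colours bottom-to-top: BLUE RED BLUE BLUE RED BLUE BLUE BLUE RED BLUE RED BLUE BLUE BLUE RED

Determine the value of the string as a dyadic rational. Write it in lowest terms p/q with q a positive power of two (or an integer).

14173/16384

G(B) = { 0 | · } — 1
G(BR) = { 0 | 1 } — 1/2
G(BRB) = { 0 1/2 | 1 } — 3/4
G(BRBB) = { 0 1/2 3/4 | 1 } — 7/8
G(BRBBR) = { 0 1/2 3/4 | 7/8 1 } — 13/16
G(BRBBRB) = { 0 1/2 3/4 13/16 | 7/8 1 } — 27/32
G(BRBBRBB) = { 0 1/2 3/4 13/16 27/32 | 7/8 1 } — 55/64
G(BRBBRBBB) = { 0 1/2 3/4 13/16 27/32 55/64 | 7/8 1 } — 111/128
G(BRBBRBBBR) = { 0 1/2 3/4 13/16 27/32 55/64 | 111/128 7/8 1 } — 221/256
G(BRBBRBBBRB) = { 0 1/2 3/4 13/16 27/32 55/64 221/256 | 111/128 7/8 1 } — 443/512
G(BRBBRBBBRBR) = { 0 1/2 3/4 13/16 27/32 55/64 221/256 | 443/512 111/128 7/8 1 } — 885/1024
G(BRBBRBBBRBRB) = { 0 1/2 3/4 13/16 27/32 55/64 221/256 885/1024 | 443/512 111/128 7/8 1 } — 1771/2048
G(BRBBRBBBRBRBB) = { 0 1/2 3/4 13/16 27/32 55/64 221/256 885/1024 1771/2048 | 443/512 111/128 7/8 1 } — 3543/4096
G(BRBBRBBBRBRBBB) = { 0 1/2 3/4 13/16 27/32 55/64 221/256 885/1024 1771/2048 3543/4096 | 443/512 111/128 7/8 1 } — 7087/8192
G(BRBBRBBBRBRBBBR) = { 0 1/2 3/4 13/16 27/32 55/64 221/256 885/1024 1771/2048 3543/4096 | 7087/8192 443/512 111/128 7/8 1 } — 14173/16384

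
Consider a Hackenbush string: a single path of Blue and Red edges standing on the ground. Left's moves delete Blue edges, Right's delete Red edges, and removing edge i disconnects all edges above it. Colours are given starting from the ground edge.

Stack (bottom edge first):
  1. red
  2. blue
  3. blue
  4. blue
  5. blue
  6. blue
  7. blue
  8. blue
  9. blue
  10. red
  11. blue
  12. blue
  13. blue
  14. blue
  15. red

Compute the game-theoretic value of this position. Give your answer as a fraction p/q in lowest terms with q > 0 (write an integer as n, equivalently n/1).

-67/16384

Recurse on prefixes of the 15-edge string red blue blue blue blue blue blue blue blue red blue blue blue blue red:
r: Left { · }, Right { 0 } gives simplest -1
rb: Left { -1 }, Right { 0 } gives simplest -1/2
rbb: Left { -1,-1/2 }, Right { 0 } gives simplest -1/4
rbbb: Left { -1,-1/2,-1/4 }, Right { 0 } gives simplest -1/8
rbbbb: Left { -1,-1/2,-1/4,-1/8 }, Right { 0 } gives simplest -1/16
rbbbbb: Left { -1,-1/2,-1/4,-1/8,-1/16 }, Right { 0 } gives simplest -1/32
rbbbbbb: Left { -1,-1/2,-1/4,-1/8,-1/16,-1/32 }, Right { 0 } gives simplest -1/64
rbbbbbbb: Left { -1,-1/2,-1/4,-1/8,-1/16,-1/32,-1/64 }, Right { 0 } gives simplest -1/128
rbbbbbbbb: Left { -1,-1/2,-1/4,-1/8,-1/16,-1/32,-1/64,-1/128 }, Right { 0 } gives simplest -1/256
rbbbbbbbbr: Left { -1,-1/2,-1/4,-1/8,-1/16,-1/32,-1/64,-1/128 }, Right { -1/256,0 } gives simplest -3/512
rbbbbbbbbrb: Left { -1,-1/2,-1/4,-1/8,-1/16,-1/32,-1/64,-1/128,-3/512 }, Right { -1/256,0 } gives simplest -5/1024
rbbbbbbbbrbb: Left { -1,-1/2,-1/4,-1/8,-1/16,-1/32,-1/64,-1/128,-3/512,-5/1024 }, Right { -1/256,0 } gives simplest -9/2048
rbbbbbbbbrbbb: Left { -1,-1/2,-1/4,-1/8,-1/16,-1/32,-1/64,-1/128,-3/512,-5/1024,-9/2048 }, Right { -1/256,0 } gives simplest -17/4096
rbbbbbbbbrbbbb: Left { -1,-1/2,-1/4,-1/8,-1/16,-1/32,-1/64,-1/128,-3/512,-5/1024,-9/2048,-17/4096 }, Right { -1/256,0 } gives simplest -33/8192
rbbbbbbbbrbbbbr: Left { -1,-1/2,-1/4,-1/8,-1/16,-1/32,-1/64,-1/128,-3/512,-5/1024,-9/2048,-17/4096 }, Right { -33/8192,-1/256,0 } gives simplest -67/16384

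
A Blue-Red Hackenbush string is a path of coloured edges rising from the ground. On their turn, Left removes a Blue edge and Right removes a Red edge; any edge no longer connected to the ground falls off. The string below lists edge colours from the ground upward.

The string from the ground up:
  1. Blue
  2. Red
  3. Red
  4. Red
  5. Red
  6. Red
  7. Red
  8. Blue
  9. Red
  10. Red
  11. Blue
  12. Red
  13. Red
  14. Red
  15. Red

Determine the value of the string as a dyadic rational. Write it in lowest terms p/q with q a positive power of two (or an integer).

289/16384

Recurse on prefixes of the 15-edge string Blue Red Red Red Red Red Red Blue Red Red Blue Red Red Red Red:
B: Left { 0 }, Right { ∅ } => simplest 1
BR: Left { 0 }, Right { 1 } => simplest 1/2
BRR: Left { 0 }, Right { 1/2,1 } => simplest 1/4
BRRR: Left { 0 }, Right { 1/4,1/2,1 } => simplest 1/8
BRRRR: Left { 0 }, Right { 1/8,1/4,1/2,1 } => simplest 1/16
BRRRRR: Left { 0 }, Right { 1/16,1/8,1/4,1/2,1 } => simplest 1/32
BRRRRRR: Left { 0 }, Right { 1/32,1/16,1/8,1/4,1/2,1 } => simplest 1/64
BRRRRRRB: Left { 0,1/64 }, Right { 1/32,1/16,1/8,1/4,1/2,1 } => simplest 3/128
BRRRRRRBR: Left { 0,1/64 }, Right { 3/128,1/32,1/16,1/8,1/4,1/2,1 } => simplest 5/256
BRRRRRRBRR: Left { 0,1/64 }, Right { 5/256,3/128,1/32,1/16,1/8,1/4,1/2,1 } => simplest 9/512
BRRRRRRBRRB: Left { 0,1/64,9/512 }, Right { 5/256,3/128,1/32,1/16,1/8,1/4,1/2,1 } => simplest 19/1024
BRRRRRRBRRBR: Left { 0,1/64,9/512 }, Right { 19/1024,5/256,3/128,1/32,1/16,1/8,1/4,1/2,1 } => simplest 37/2048
BRRRRRRBRRBRR: Left { 0,1/64,9/512 }, Right { 37/2048,19/1024,5/256,3/128,1/32,1/16,1/8,1/4,1/2,1 } => simplest 73/4096
BRRRRRRBRRBRRR: Left { 0,1/64,9/512 }, Right { 73/4096,37/2048,19/1024,5/256,3/128,1/32,1/16,1/8,1/4,1/2,1 } => simplest 145/8192
BRRRRRRBRRBRRRR: Left { 0,1/64,9/512 }, Right { 145/8192,73/4096,37/2048,19/1024,5/256,3/128,1/32,1/16,1/8,1/4,1/2,1 } => simplest 289/16384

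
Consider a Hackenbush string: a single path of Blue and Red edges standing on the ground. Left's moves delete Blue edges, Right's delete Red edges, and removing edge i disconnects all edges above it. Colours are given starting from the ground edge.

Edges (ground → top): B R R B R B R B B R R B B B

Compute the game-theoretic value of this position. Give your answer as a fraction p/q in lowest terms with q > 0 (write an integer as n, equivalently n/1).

step 1: add B to get B; options L={ 0 } R={ ∅ } = 1
step 2: add R to get BR; options L={ 0 } R={ 1 } = 1/2
step 3: add R to get BRR; options L={ 0 } R={ 1/2 1 } = 1/4
step 4: add B to get BRRB; options L={ 0 1/4 } R={ 1/2 1 } = 3/8
step 5: add R to get BRRBR; options L={ 0 1/4 } R={ 3/8 1/2 1 } = 5/16
step 6: add B to get BRRBRB; options L={ 0 1/4 5/16 } R={ 3/8 1/2 1 } = 11/32
step 7: add R to get BRRBRBR; options L={ 0 1/4 5/16 } R={ 11/32 3/8 1/2 1 } = 21/64
step 8: add B to get BRRBRBRB; options L={ 0 1/4 5/16 21/64 } R={ 11/32 3/8 1/2 1 } = 43/128
step 9: add B to get BRRBRBRBB; options L={ 0 1/4 5/16 21/64 43/128 } R={ 11/32 3/8 1/2 1 } = 87/256
step 10: add R to get BRRBRBRBBR; options L={ 0 1/4 5/16 21/64 43/128 } R={ 87/256 11/32 3/8 1/2 1 } = 173/512
step 11: add R to get BRRBRBRBBRR; options L={ 0 1/4 5/16 21/64 43/128 } R={ 173/512 87/256 11/32 3/8 1/2 1 } = 345/1024
step 12: add B to get BRRBRBRBBRRB; options L={ 0 1/4 5/16 21/64 43/128 345/1024 } R={ 173/512 87/256 11/32 3/8 1/2 1 } = 691/2048
step 13: add B to get BRRBRBRBBRRBB; options L={ 0 1/4 5/16 21/64 43/128 345/1024 691/2048 } R={ 173/512 87/256 11/32 3/8 1/2 1 } = 1383/4096
step 14: add B to get BRRBRBRBBRRBBB; options L={ 0 1/4 5/16 21/64 43/128 345/1024 691/2048 1383/4096 } R={ 173/512 87/256 11/32 3/8 1/2 1 } = 2767/8192

2767/8192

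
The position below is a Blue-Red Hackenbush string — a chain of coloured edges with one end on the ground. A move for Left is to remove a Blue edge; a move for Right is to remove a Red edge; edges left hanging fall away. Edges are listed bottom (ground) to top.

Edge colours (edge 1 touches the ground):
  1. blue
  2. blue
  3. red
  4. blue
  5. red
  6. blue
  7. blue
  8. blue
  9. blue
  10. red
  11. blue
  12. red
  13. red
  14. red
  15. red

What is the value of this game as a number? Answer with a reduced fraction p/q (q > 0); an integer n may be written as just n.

Prefix values for blue blue red blue red blue blue blue blue red blue red red red red via {L|R} + simplicity:
step 1: add blue to get b; options L={ 0 } R={ ∅ } gives 1
step 2: add blue to get bb; options L={ 0,1 } R={ ∅ } gives 2
step 3: add red to get bbr; options L={ 0,1 } R={ 2 } gives 3/2
step 4: add blue to get bbrb; options L={ 0,1,3/2 } R={ 2 } gives 7/4
step 5: add red to get bbrbr; options L={ 0,1,3/2 } R={ 7/4,2 } gives 13/8
step 6: add blue to get bbrbrb; options L={ 0,1,3/2,13/8 } R={ 7/4,2 } gives 27/16
step 7: add blue to get bbrbrbb; options L={ 0,1,3/2,13/8,27/16 } R={ 7/4,2 } gives 55/32
step 8: add blue to get bbrbrbbb; options L={ 0,1,3/2,13/8,27/16,55/32 } R={ 7/4,2 } gives 111/64
step 9: add blue to get bbrbrbbbb; options L={ 0,1,3/2,13/8,27/16,55/32,111/64 } R={ 7/4,2 } gives 223/128
step 10: add red to get bbrbrbbbbr; options L={ 0,1,3/2,13/8,27/16,55/32,111/64 } R={ 223/128,7/4,2 } gives 445/256
step 11: add blue to get bbrbrbbbbrb; options L={ 0,1,3/2,13/8,27/16,55/32,111/64,445/256 } R={ 223/128,7/4,2 } gives 891/512
step 12: add red to get bbrbrbbbbrbr; options L={ 0,1,3/2,13/8,27/16,55/32,111/64,445/256 } R={ 891/512,223/128,7/4,2 } gives 1781/1024
step 13: add red to get bbrbrbbbbrbrr; options L={ 0,1,3/2,13/8,27/16,55/32,111/64,445/256 } R={ 1781/1024,891/512,223/128,7/4,2 } gives 3561/2048
step 14: add red to get bbrbrbbbbrbrrr; options L={ 0,1,3/2,13/8,27/16,55/32,111/64,445/256 } R={ 3561/2048,1781/1024,891/512,223/128,7/4,2 } gives 7121/4096
step 15: add red to get bbrbrbbbbrbrrrr; options L={ 0,1,3/2,13/8,27/16,55/32,111/64,445/256 } R={ 7121/4096,3561/2048,1781/1024,891/512,223/128,7/4,2 } gives 14241/8192

14241/8192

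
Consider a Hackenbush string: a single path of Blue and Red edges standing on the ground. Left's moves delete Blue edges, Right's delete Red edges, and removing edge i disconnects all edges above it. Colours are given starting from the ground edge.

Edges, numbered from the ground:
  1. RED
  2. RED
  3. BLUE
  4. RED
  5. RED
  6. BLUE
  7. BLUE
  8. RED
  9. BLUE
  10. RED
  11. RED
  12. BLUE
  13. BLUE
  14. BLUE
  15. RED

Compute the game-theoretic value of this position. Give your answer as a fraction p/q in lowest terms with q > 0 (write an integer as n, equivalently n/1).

-14691/8192

G_1 [R]  L=[∅]  R=[0]  — -1
G_2 [RR]  L=[∅]  R=[-1, 0]  — -2
G_3 [RRB]  L=[-2]  R=[-1, 0]  — -3/2
G_4 [RRBR]  L=[-2]  R=[-3/2, -1, 0]  — -7/4
G_5 [RRBRR]  L=[-2]  R=[-7/4, -3/2, -1, 0]  — -15/8
G_6 [RRBRRB]  L=[-2, -15/8]  R=[-7/4, -3/2, -1, 0]  — -29/16
G_7 [RRBRRBB]  L=[-2, -15/8, -29/16]  R=[-7/4, -3/2, -1, 0]  — -57/32
G_8 [RRBRRBBR]  L=[-2, -15/8, -29/16]  R=[-57/32, -7/4, -3/2, -1, 0]  — -115/64
G_9 [RRBRRBBRB]  L=[-2, -15/8, -29/16, -115/64]  R=[-57/32, -7/4, -3/2, -1, 0]  — -229/128
G_10 [RRBRRBBRBR]  L=[-2, -15/8, -29/16, -115/64]  R=[-229/128, -57/32, -7/4, -3/2, -1, 0]  — -459/256
G_11 [RRBRRBBRBRR]  L=[-2, -15/8, -29/16, -115/64]  R=[-459/256, -229/128, -57/32, -7/4, -3/2, -1, 0]  — -919/512
G_12 [RRBRRBBRBRRB]  L=[-2, -15/8, -29/16, -115/64, -919/512]  R=[-459/256, -229/128, -57/32, -7/4, -3/2, -1, 0]  — -1837/1024
G_13 [RRBRRBBRBRRBB]  L=[-2, -15/8, -29/16, -115/64, -919/512, -1837/1024]  R=[-459/256, -229/128, -57/32, -7/4, -3/2, -1, 0]  — -3673/2048
G_14 [RRBRRBBRBRRBBB]  L=[-2, -15/8, -29/16, -115/64, -919/512, -1837/1024, -3673/2048]  R=[-459/256, -229/128, -57/32, -7/4, -3/2, -1, 0]  — -7345/4096
G_15 [RRBRRBBRBRRBBBR]  L=[-2, -15/8, -29/16, -115/64, -919/512, -1837/1024, -3673/2048]  R=[-7345/4096, -459/256, -229/128, -57/32, -7/4, -3/2, -1, 0]  — -14691/8192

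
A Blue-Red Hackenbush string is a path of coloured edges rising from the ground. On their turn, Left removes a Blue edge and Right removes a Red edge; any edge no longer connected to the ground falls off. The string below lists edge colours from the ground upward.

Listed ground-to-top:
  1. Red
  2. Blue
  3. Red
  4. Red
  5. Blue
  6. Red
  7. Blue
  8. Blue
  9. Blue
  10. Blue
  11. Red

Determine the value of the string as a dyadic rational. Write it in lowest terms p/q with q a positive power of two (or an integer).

val(R) = { none | 0 } → -1
val(RB) = { -1 | 0 } → -1/2
val(RBR) = { -1 | -1/2, 0 } → -3/4
val(RBRR) = { -1 | -3/4, -1/2, 0 } → -7/8
val(RBRRB) = { -1, -7/8 | -3/4, -1/2, 0 } → -13/16
val(RBRRBR) = { -1, -7/8 | -13/16, -3/4, -1/2, 0 } → -27/32
val(RBRRBRB) = { -1, -7/8, -27/32 | -13/16, -3/4, -1/2, 0 } → -53/64
val(RBRRBRBB) = { -1, -7/8, -27/32, -53/64 | -13/16, -3/4, -1/2, 0 } → -105/128
val(RBRRBRBBB) = { -1, -7/8, -27/32, -53/64, -105/128 | -13/16, -3/4, -1/2, 0 } → -209/256
val(RBRRBRBBBB) = { -1, -7/8, -27/32, -53/64, -105/128, -209/256 | -13/16, -3/4, -1/2, 0 } → -417/512
val(RBRRBRBBBBR) = { -1, -7/8, -27/32, -53/64, -105/128, -209/256 | -417/512, -13/16, -3/4, -1/2, 0 } → -835/1024

-835/1024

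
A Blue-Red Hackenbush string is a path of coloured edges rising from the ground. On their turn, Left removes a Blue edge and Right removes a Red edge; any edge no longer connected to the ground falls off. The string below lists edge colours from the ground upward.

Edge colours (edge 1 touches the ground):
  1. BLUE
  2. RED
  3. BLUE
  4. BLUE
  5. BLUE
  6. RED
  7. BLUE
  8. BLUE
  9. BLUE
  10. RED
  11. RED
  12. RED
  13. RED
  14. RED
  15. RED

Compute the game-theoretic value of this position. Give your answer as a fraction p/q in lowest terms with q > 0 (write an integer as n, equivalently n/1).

edge 1 of 15 (BLUE): { 0 | none } -> 1
edge 2 of 15 (RED): { 0 | 1 } -> 1/2
edge 3 of 15 (BLUE): { 0,1/2 | 1 } -> 3/4
edge 4 of 15 (BLUE): { 0,1/2,3/4 | 1 } -> 7/8
edge 5 of 15 (BLUE): { 0,1/2,3/4,7/8 | 1 } -> 15/16
edge 6 of 15 (RED): { 0,1/2,3/4,7/8 | 15/16,1 } -> 29/32
edge 7 of 15 (BLUE): { 0,1/2,3/4,7/8,29/32 | 15/16,1 } -> 59/64
edge 8 of 15 (BLUE): { 0,1/2,3/4,7/8,29/32,59/64 | 15/16,1 } -> 119/128
edge 9 of 15 (BLUE): { 0,1/2,3/4,7/8,29/32,59/64,119/128 | 15/16,1 } -> 239/256
edge 10 of 15 (RED): { 0,1/2,3/4,7/8,29/32,59/64,119/128 | 239/256,15/16,1 } -> 477/512
edge 11 of 15 (RED): { 0,1/2,3/4,7/8,29/32,59/64,119/128 | 477/512,239/256,15/16,1 } -> 953/1024
edge 12 of 15 (RED): { 0,1/2,3/4,7/8,29/32,59/64,119/128 | 953/1024,477/512,239/256,15/16,1 } -> 1905/2048
edge 13 of 15 (RED): { 0,1/2,3/4,7/8,29/32,59/64,119/128 | 1905/2048,953/1024,477/512,239/256,15/16,1 } -> 3809/4096
edge 14 of 15 (RED): { 0,1/2,3/4,7/8,29/32,59/64,119/128 | 3809/4096,1905/2048,953/1024,477/512,239/256,15/16,1 } -> 7617/8192
edge 15 of 15 (RED): { 0,1/2,3/4,7/8,29/32,59/64,119/128 | 7617/8192,3809/4096,1905/2048,953/1024,477/512,239/256,15/16,1 } -> 15233/16384

15233/16384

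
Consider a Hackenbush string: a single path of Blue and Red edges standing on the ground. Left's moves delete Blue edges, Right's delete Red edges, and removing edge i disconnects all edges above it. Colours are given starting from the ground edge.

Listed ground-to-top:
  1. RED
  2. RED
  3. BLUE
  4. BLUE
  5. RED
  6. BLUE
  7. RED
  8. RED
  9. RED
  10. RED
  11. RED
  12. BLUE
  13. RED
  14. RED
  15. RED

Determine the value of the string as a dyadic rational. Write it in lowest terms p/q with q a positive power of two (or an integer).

1 of 15 · R · max L −∞ · min R 0 => -1
2 of 15 · RR · max L −∞ · min R -1 => -2
3 of 15 · RRB · max L -2 · min R -1 => -3/2
4 of 15 · RRBB · max L -3/2 · min R -1 => -5/4
5 of 15 · RRBBR · max L -3/2 · min R -5/4 => -11/8
6 of 15 · RRBBRB · max L -11/8 · min R -5/4 => -21/16
7 of 15 · RRBBRBR · max L -11/8 · min R -21/16 => -43/32
8 of 15 · RRBBRBRR · max L -11/8 · min R -43/32 => -87/64
9 of 15 · RRBBRBRRR · max L -11/8 · min R -87/64 => -175/128
10 of 15 · RRBBRBRRRR · max L -11/8 · min R -175/128 => -351/256
11 of 15 · RRBBRBRRRRR · max L -11/8 · min R -351/256 => -703/512
12 of 15 · RRBBRBRRRRRB · max L -703/512 · min R -351/256 => -1405/1024
13 of 15 · RRBBRBRRRRRBR · max L -703/512 · min R -1405/1024 => -2811/2048
14 of 15 · RRBBRBRRRRRBRR · max L -703/512 · min R -2811/2048 => -5623/4096
15 of 15 · RRBBRBRRRRRBRRR · max L -703/512 · min R -5623/4096 => -11247/8192

-11247/8192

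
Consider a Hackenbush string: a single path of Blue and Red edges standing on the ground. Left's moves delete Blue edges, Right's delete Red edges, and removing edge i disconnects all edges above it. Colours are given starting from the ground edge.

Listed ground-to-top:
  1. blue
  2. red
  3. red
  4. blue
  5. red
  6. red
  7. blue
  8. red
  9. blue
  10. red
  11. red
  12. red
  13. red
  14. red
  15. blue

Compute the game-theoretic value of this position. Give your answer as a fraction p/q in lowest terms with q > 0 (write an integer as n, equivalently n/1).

4739/16384

Build value(s[:k]) for k = 1..15, string s = blue red red blue red red blue red blue red red red red red blue.
b: Left { 0 }, Right { (no moves) } = simplest 1
br: Left { 0 }, Right { 1 } = simplest 1/2
brr: Left { 0 }, Right { 1/2; 1 } = simplest 1/4
brrb: Left { 0; 1/4 }, Right { 1/2; 1 } = simplest 3/8
brrbr: Left { 0; 1/4 }, Right { 3/8; 1/2; 1 } = simplest 5/16
brrbrr: Left { 0; 1/4 }, Right { 5/16; 3/8; 1/2; 1 } = simplest 9/32
brrbrrb: Left { 0; 1/4; 9/32 }, Right { 5/16; 3/8; 1/2; 1 } = simplest 19/64
brrbrrbr: Left { 0; 1/4; 9/32 }, Right { 19/64; 5/16; 3/8; 1/2; 1 } = simplest 37/128
brrbrrbrb: Left { 0; 1/4; 9/32; 37/128 }, Right { 19/64; 5/16; 3/8; 1/2; 1 } = simplest 75/256
brrbrrbrbr: Left { 0; 1/4; 9/32; 37/128 }, Right { 75/256; 19/64; 5/16; 3/8; 1/2; 1 } = simplest 149/512
brrbrrbrbrr: Left { 0; 1/4; 9/32; 37/128 }, Right { 149/512; 75/256; 19/64; 5/16; 3/8; 1/2; 1 } = simplest 297/1024
brrbrrbrbrrr: Left { 0; 1/4; 9/32; 37/128 }, Right { 297/1024; 149/512; 75/256; 19/64; 5/16; 3/8; 1/2; 1 } = simplest 593/2048
brrbrrbrbrrrr: Left { 0; 1/4; 9/32; 37/128 }, Right { 593/2048; 297/1024; 149/512; 75/256; 19/64; 5/16; 3/8; 1/2; 1 } = simplest 1185/4096
brrbrrbrbrrrrr: Left { 0; 1/4; 9/32; 37/128 }, Right { 1185/4096; 593/2048; 297/1024; 149/512; 75/256; 19/64; 5/16; 3/8; 1/2; 1 } = simplest 2369/8192
brrbrrbrbrrrrrb: Left { 0; 1/4; 9/32; 37/128; 2369/8192 }, Right { 1185/4096; 593/2048; 297/1024; 149/512; 75/256; 19/64; 5/16; 3/8; 1/2; 1 } = simplest 4739/16384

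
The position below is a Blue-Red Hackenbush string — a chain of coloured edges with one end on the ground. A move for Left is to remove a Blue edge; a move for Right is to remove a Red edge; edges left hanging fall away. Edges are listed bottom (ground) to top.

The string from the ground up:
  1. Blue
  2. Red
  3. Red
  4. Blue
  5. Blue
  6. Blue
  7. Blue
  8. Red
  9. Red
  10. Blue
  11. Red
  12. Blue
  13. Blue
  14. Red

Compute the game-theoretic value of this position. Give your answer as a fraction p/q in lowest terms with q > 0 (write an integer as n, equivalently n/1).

value(B) = { 0 | · } so 1
value(BR) = { 0 | 1 } so 1/2
value(BRR) = { 0 | 1/2,1 } so 1/4
value(BRRB) = { 0,1/4 | 1/2,1 } so 3/8
value(BRRBB) = { 0,1/4,3/8 | 1/2,1 } so 7/16
value(BRRBBB) = { 0,1/4,3/8,7/16 | 1/2,1 } so 15/32
value(BRRBBBB) = { 0,1/4,3/8,7/16,15/32 | 1/2,1 } so 31/64
value(BRRBBBBR) = { 0,1/4,3/8,7/16,15/32 | 31/64,1/2,1 } so 61/128
value(BRRBBBBRR) = { 0,1/4,3/8,7/16,15/32 | 61/128,31/64,1/2,1 } so 121/256
value(BRRBBBBRRB) = { 0,1/4,3/8,7/16,15/32,121/256 | 61/128,31/64,1/2,1 } so 243/512
value(BRRBBBBRRBR) = { 0,1/4,3/8,7/16,15/32,121/256 | 243/512,61/128,31/64,1/2,1 } so 485/1024
value(BRRBBBBRRBRB) = { 0,1/4,3/8,7/16,15/32,121/256,485/1024 | 243/512,61/128,31/64,1/2,1 } so 971/2048
value(BRRBBBBRRBRBB) = { 0,1/4,3/8,7/16,15/32,121/256,485/1024,971/2048 | 243/512,61/128,31/64,1/2,1 } so 1943/4096
value(BRRBBBBRRBRBBR) = { 0,1/4,3/8,7/16,15/32,121/256,485/1024,971/2048 | 1943/4096,243/512,61/128,31/64,1/2,1 } so 3885/8192

3885/8192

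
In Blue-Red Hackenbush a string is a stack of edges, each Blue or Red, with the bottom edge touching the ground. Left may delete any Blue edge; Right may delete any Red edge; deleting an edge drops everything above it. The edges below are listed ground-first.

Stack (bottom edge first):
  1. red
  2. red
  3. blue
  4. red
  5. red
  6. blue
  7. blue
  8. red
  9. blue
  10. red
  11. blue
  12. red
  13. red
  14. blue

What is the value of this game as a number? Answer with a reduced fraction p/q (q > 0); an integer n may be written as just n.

val_1 [r]  L=[∅]  R=[0]  — -1
val_2 [rr]  L=[∅]  R=[-1,0]  — -2
val_3 [rrb]  L=[-2]  R=[-1,0]  — -3/2
val_4 [rrbr]  L=[-2]  R=[-3/2,-1,0]  — -7/4
val_5 [rrbrr]  L=[-2]  R=[-7/4,-3/2,-1,0]  — -15/8
val_6 [rrbrrb]  L=[-2,-15/8]  R=[-7/4,-3/2,-1,0]  — -29/16
val_7 [rrbrrbb]  L=[-2,-15/8,-29/16]  R=[-7/4,-3/2,-1,0]  — -57/32
val_8 [rrbrrbbr]  L=[-2,-15/8,-29/16]  R=[-57/32,-7/4,-3/2,-1,0]  — -115/64
val_9 [rrbrrbbrb]  L=[-2,-15/8,-29/16,-115/64]  R=[-57/32,-7/4,-3/2,-1,0]  — -229/128
val_10 [rrbrrbbrbr]  L=[-2,-15/8,-29/16,-115/64]  R=[-229/128,-57/32,-7/4,-3/2,-1,0]  — -459/256
val_11 [rrbrrbbrbrb]  L=[-2,-15/8,-29/16,-115/64,-459/256]  R=[-229/128,-57/32,-7/4,-3/2,-1,0]  — -917/512
val_12 [rrbrrbbrbrbr]  L=[-2,-15/8,-29/16,-115/64,-459/256]  R=[-917/512,-229/128,-57/32,-7/4,-3/2,-1,0]  — -1835/1024
val_13 [rrbrrbbrbrbrr]  L=[-2,-15/8,-29/16,-115/64,-459/256]  R=[-1835/1024,-917/512,-229/128,-57/32,-7/4,-3/2,-1,0]  — -3671/2048
val_14 [rrbrrbbrbrbrrb]  L=[-2,-15/8,-29/16,-115/64,-459/256,-3671/2048]  R=[-1835/1024,-917/512,-229/128,-57/32,-7/4,-3/2,-1,0]  — -7341/4096

-7341/4096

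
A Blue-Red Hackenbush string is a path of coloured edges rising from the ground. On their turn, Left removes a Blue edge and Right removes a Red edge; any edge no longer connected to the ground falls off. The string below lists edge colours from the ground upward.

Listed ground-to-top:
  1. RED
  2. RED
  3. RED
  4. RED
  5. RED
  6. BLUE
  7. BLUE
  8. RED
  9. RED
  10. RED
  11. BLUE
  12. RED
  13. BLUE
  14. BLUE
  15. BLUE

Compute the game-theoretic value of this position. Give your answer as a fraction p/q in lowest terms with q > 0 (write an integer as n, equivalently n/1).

-4561/1024

1 of 15 · R · max L −∞ · min R 0 gives -1
2 of 15 · RR · max L −∞ · min R -1 gives -2
3 of 15 · RRR · max L −∞ · min R -2 gives -3
4 of 15 · RRRR · max L −∞ · min R -3 gives -4
5 of 15 · RRRRR · max L −∞ · min R -4 gives -5
6 of 15 · RRRRRB · max L -5 · min R -4 gives -9/2
7 of 15 · RRRRRBB · max L -9/2 · min R -4 gives -17/4
8 of 15 · RRRRRBBR · max L -9/2 · min R -17/4 gives -35/8
9 of 15 · RRRRRBBRR · max L -9/2 · min R -35/8 gives -71/16
10 of 15 · RRRRRBBRRR · max L -9/2 · min R -71/16 gives -143/32
11 of 15 · RRRRRBBRRRB · max L -143/32 · min R -71/16 gives -285/64
12 of 15 · RRRRRBBRRRBR · max L -143/32 · min R -285/64 gives -571/128
13 of 15 · RRRRRBBRRRBRB · max L -571/128 · min R -285/64 gives -1141/256
14 of 15 · RRRRRBBRRRBRBB · max L -1141/256 · min R -285/64 gives -2281/512
15 of 15 · RRRRRBBRRRBRBBB · max L -2281/512 · min R -285/64 gives -4561/1024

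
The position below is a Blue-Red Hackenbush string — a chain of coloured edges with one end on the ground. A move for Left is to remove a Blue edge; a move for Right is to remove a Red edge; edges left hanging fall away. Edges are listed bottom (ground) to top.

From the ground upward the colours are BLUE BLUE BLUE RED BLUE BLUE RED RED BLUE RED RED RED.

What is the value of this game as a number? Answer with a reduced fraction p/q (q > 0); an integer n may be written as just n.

value_1 [B]  L=[0]  R=[]  = 1
value_2 [BB]  L=[0, 1]  R=[]  = 2
value_3 [BBB]  L=[0, 1, 2]  R=[]  = 3
value_4 [BBBR]  L=[0, 1, 2]  R=[3]  = 5/2
value_5 [BBBRB]  L=[0, 1, 2, 5/2]  R=[3]  = 11/4
value_6 [BBBRBB]  L=[0, 1, 2, 5/2, 11/4]  R=[3]  = 23/8
value_7 [BBBRBBR]  L=[0, 1, 2, 5/2, 11/4]  R=[23/8, 3]  = 45/16
value_8 [BBBRBBRR]  L=[0, 1, 2, 5/2, 11/4]  R=[45/16, 23/8, 3]  = 89/32
value_9 [BBBRBBRRB]  L=[0, 1, 2, 5/2, 11/4, 89/32]  R=[45/16, 23/8, 3]  = 179/64
value_10 [BBBRBBRRBR]  L=[0, 1, 2, 5/2, 11/4, 89/32]  R=[179/64, 45/16, 23/8, 3]  = 357/128
value_11 [BBBRBBRRBRR]  L=[0, 1, 2, 5/2, 11/4, 89/32]  R=[357/128, 179/64, 45/16, 23/8, 3]  = 713/256
value_12 [BBBRBBRRBRRR]  L=[0, 1, 2, 5/2, 11/4, 89/32]  R=[713/256, 357/128, 179/64, 45/16, 23/8, 3]  = 1425/512

1425/512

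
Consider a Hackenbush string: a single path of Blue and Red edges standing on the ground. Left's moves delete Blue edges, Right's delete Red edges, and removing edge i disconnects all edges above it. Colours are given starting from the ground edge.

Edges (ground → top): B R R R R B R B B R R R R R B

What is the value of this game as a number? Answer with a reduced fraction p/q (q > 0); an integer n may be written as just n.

Build v(s[:k]) for k = 1..15, string s = B R R R R B R B B R R R R R B.
edge 1 of 15 (B): { 0 | (no moves) } → 1
edge 2 of 15 (R): { 0 | 1 } → 1/2
edge 3 of 15 (R): { 0 | 1/2, 1 } → 1/4
edge 4 of 15 (R): { 0 | 1/4, 1/2, 1 } → 1/8
edge 5 of 15 (R): { 0 | 1/8, 1/4, 1/2, 1 } → 1/16
edge 6 of 15 (B): { 0, 1/16 | 1/8, 1/4, 1/2, 1 } → 3/32
edge 7 of 15 (R): { 0, 1/16 | 3/32, 1/8, 1/4, 1/2, 1 } → 5/64
edge 8 of 15 (B): { 0, 1/16, 5/64 | 3/32, 1/8, 1/4, 1/2, 1 } → 11/128
edge 9 of 15 (B): { 0, 1/16, 5/64, 11/128 | 3/32, 1/8, 1/4, 1/2, 1 } → 23/256
edge 10 of 15 (R): { 0, 1/16, 5/64, 11/128 | 23/256, 3/32, 1/8, 1/4, 1/2, 1 } → 45/512
edge 11 of 15 (R): { 0, 1/16, 5/64, 11/128 | 45/512, 23/256, 3/32, 1/8, 1/4, 1/2, 1 } → 89/1024
edge 12 of 15 (R): { 0, 1/16, 5/64, 11/128 | 89/1024, 45/512, 23/256, 3/32, 1/8, 1/4, 1/2, 1 } → 177/2048
edge 13 of 15 (R): { 0, 1/16, 5/64, 11/128 | 177/2048, 89/1024, 45/512, 23/256, 3/32, 1/8, 1/4, 1/2, 1 } → 353/4096
edge 14 of 15 (R): { 0, 1/16, 5/64, 11/128 | 353/4096, 177/2048, 89/1024, 45/512, 23/256, 3/32, 1/8, 1/4, 1/2, 1 } → 705/8192
edge 15 of 15 (B): { 0, 1/16, 5/64, 11/128, 705/8192 | 353/4096, 177/2048, 89/1024, 45/512, 23/256, 3/32, 1/8, 1/4, 1/2, 1 } → 1411/16384

1411/16384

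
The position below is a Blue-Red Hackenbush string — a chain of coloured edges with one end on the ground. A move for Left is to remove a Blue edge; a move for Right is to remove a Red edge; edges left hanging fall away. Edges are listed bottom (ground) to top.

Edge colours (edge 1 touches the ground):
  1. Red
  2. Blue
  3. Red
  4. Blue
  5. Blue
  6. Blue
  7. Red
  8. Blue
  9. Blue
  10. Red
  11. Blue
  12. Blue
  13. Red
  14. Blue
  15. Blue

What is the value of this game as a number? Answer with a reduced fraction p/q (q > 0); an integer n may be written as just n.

-8777/16384

R: Left { · }, Right { 0 } — simplest -1
RB: Left { -1 }, Right { 0 } — simplest -1/2
RBR: Left { -1 }, Right { -1/2, 0 } — simplest -3/4
RBRB: Left { -1, -3/4 }, Right { -1/2, 0 } — simplest -5/8
RBRBB: Left { -1, -3/4, -5/8 }, Right { -1/2, 0 } — simplest -9/16
RBRBBB: Left { -1, -3/4, -5/8, -9/16 }, Right { -1/2, 0 } — simplest -17/32
RBRBBBR: Left { -1, -3/4, -5/8, -9/16 }, Right { -17/32, -1/2, 0 } — simplest -35/64
RBRBBBRB: Left { -1, -3/4, -5/8, -9/16, -35/64 }, Right { -17/32, -1/2, 0 } — simplest -69/128
RBRBBBRBB: Left { -1, -3/4, -5/8, -9/16, -35/64, -69/128 }, Right { -17/32, -1/2, 0 } — simplest -137/256
RBRBBBRBBR: Left { -1, -3/4, -5/8, -9/16, -35/64, -69/128 }, Right { -137/256, -17/32, -1/2, 0 } — simplest -275/512
RBRBBBRBBRB: Left { -1, -3/4, -5/8, -9/16, -35/64, -69/128, -275/512 }, Right { -137/256, -17/32, -1/2, 0 } — simplest -549/1024
RBRBBBRBBRBB: Left { -1, -3/4, -5/8, -9/16, -35/64, -69/128, -275/512, -549/1024 }, Right { -137/256, -17/32, -1/2, 0 } — simplest -1097/2048
RBRBBBRBBRBBR: Left { -1, -3/4, -5/8, -9/16, -35/64, -69/128, -275/512, -549/1024 }, Right { -1097/2048, -137/256, -17/32, -1/2, 0 } — simplest -2195/4096
RBRBBBRBBRBBRB: Left { -1, -3/4, -5/8, -9/16, -35/64, -69/128, -275/512, -549/1024, -2195/4096 }, Right { -1097/2048, -137/256, -17/32, -1/2, 0 } — simplest -4389/8192
RBRBBBRBBRBBRBB: Left { -1, -3/4, -5/8, -9/16, -35/64, -69/128, -275/512, -549/1024, -2195/4096, -4389/8192 }, Right { -1097/2048, -137/256, -17/32, -1/2, 0 } — simplest -8777/16384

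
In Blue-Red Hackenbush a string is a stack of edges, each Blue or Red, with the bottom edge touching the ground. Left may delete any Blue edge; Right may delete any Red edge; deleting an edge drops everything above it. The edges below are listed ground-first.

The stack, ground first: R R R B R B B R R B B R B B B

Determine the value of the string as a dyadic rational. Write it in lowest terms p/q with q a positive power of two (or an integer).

g_1 [R]  L=[(no moves)]  R=[0]  -> -1
g_2 [RR]  L=[(no moves)]  R=[-1 0]  -> -2
g_3 [RRR]  L=[(no moves)]  R=[-2 -1 0]  -> -3
g_4 [RRRB]  L=[-3]  R=[-2 -1 0]  -> -5/2
g_5 [RRRBR]  L=[-3]  R=[-5/2 -2 -1 0]  -> -11/4
g_6 [RRRBRB]  L=[-3 -11/4]  R=[-5/2 -2 -1 0]  -> -21/8
g_7 [RRRBRBB]  L=[-3 -11/4 -21/8]  R=[-5/2 -2 -1 0]  -> -41/16
g_8 [RRRBRBBR]  L=[-3 -11/4 -21/8]  R=[-41/16 -5/2 -2 -1 0]  -> -83/32
g_9 [RRRBRBBRR]  L=[-3 -11/4 -21/8]  R=[-83/32 -41/16 -5/2 -2 -1 0]  -> -167/64
g_10 [RRRBRBBRRB]  L=[-3 -11/4 -21/8 -167/64]  R=[-83/32 -41/16 -5/2 -2 -1 0]  -> -333/128
g_11 [RRRBRBBRRBB]  L=[-3 -11/4 -21/8 -167/64 -333/128]  R=[-83/32 -41/16 -5/2 -2 -1 0]  -> -665/256
g_12 [RRRBRBBRRBBR]  L=[-3 -11/4 -21/8 -167/64 -333/128]  R=[-665/256 -83/32 -41/16 -5/2 -2 -1 0]  -> -1331/512
g_13 [RRRBRBBRRBBRB]  L=[-3 -11/4 -21/8 -167/64 -333/128 -1331/512]  R=[-665/256 -83/32 -41/16 -5/2 -2 -1 0]  -> -2661/1024
g_14 [RRRBRBBRRBBRBB]  L=[-3 -11/4 -21/8 -167/64 -333/128 -1331/512 -2661/1024]  R=[-665/256 -83/32 -41/16 -5/2 -2 -1 0]  -> -5321/2048
g_15 [RRRBRBBRRBBRBBB]  L=[-3 -11/4 -21/8 -167/64 -333/128 -1331/512 -2661/1024 -5321/2048]  R=[-665/256 -83/32 -41/16 -5/2 -2 -1 0]  -> -10641/4096

-10641/4096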